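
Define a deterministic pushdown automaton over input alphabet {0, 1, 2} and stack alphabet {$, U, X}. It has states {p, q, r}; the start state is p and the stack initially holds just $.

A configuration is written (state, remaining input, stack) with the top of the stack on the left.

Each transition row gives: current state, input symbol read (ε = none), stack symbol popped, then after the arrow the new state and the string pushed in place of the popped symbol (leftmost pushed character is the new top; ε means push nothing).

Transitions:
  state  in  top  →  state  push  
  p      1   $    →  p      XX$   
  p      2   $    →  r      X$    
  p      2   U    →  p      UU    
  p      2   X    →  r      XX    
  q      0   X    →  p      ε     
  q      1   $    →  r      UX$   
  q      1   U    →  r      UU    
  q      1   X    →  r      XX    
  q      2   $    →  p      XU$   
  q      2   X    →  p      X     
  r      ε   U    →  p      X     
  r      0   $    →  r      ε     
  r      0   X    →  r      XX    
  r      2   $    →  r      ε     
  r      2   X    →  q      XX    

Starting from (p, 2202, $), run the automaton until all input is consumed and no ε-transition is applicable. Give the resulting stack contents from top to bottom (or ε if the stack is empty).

XX$

(p, 2202, $) ⊢ (r, 202, X$) ⊢ (q, 02, XX$) ⊢ (p, 2, X$) ⊢ (r, ε, XX$)
All input consumed in state r with stack XX$.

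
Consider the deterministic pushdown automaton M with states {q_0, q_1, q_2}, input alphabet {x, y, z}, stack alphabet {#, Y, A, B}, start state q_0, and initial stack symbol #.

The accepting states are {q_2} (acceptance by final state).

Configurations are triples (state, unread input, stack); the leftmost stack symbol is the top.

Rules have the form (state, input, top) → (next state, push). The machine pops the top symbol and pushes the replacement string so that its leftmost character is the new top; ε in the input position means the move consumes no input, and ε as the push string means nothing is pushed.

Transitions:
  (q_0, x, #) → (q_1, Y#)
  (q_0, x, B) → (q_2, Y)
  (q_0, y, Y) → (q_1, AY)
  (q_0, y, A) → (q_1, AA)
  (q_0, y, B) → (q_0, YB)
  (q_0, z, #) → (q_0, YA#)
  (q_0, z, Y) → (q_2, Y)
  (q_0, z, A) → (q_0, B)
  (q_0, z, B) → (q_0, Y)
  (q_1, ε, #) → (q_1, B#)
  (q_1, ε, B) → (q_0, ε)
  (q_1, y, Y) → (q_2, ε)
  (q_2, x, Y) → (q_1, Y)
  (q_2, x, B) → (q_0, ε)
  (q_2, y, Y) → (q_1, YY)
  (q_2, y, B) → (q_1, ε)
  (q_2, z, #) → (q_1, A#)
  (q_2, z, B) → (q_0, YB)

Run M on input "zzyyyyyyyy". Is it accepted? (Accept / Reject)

(q_0, zzyyyyyyyy, #) ⊢ (q_0, zyyyyyyyy, YA#) ⊢ (q_2, yyyyyyyy, YA#) ⊢ (q_1, yyyyyyy, YYA#) ⊢ (q_2, yyyyyy, YA#) ⊢ (q_1, yyyyy, YYA#) ⊢ (q_2, yyyy, YA#) ⊢ (q_1, yyy, YYA#) ⊢ (q_2, yy, YA#) ⊢ (q_1, y, YYA#) ⊢ (q_2, ε, YA#)
All input consumed; state q_2 ∈ F.

Accept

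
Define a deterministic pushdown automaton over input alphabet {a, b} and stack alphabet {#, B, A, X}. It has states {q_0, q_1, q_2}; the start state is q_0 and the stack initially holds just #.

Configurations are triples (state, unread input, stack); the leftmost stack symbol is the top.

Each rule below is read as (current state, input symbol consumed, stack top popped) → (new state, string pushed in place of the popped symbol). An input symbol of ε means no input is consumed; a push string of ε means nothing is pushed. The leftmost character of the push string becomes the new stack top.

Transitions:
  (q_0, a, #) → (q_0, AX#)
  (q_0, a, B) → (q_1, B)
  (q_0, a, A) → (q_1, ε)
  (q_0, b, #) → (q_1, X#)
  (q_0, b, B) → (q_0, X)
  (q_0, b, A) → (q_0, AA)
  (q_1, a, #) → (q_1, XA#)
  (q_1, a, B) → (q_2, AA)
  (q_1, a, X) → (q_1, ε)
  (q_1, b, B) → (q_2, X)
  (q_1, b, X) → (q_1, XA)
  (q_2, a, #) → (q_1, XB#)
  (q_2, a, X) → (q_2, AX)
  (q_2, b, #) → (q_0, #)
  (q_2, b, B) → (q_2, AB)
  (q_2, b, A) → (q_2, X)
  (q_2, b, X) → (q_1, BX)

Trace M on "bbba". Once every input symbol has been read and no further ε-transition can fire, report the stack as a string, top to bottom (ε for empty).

AA#

(q_0, bbba, #)
  read b, top #: go to q_1, push X# → (q_1, bba, X#)
  read b, top X: go to q_1, push XA → (q_1, ba, XA#)
  read b, top X: go to q_1, push XA → (q_1, a, XAA#)
  read a, top X: go to q_1, push ε → (q_1, ε, AA#)
All input consumed in state q_1 with stack AA#.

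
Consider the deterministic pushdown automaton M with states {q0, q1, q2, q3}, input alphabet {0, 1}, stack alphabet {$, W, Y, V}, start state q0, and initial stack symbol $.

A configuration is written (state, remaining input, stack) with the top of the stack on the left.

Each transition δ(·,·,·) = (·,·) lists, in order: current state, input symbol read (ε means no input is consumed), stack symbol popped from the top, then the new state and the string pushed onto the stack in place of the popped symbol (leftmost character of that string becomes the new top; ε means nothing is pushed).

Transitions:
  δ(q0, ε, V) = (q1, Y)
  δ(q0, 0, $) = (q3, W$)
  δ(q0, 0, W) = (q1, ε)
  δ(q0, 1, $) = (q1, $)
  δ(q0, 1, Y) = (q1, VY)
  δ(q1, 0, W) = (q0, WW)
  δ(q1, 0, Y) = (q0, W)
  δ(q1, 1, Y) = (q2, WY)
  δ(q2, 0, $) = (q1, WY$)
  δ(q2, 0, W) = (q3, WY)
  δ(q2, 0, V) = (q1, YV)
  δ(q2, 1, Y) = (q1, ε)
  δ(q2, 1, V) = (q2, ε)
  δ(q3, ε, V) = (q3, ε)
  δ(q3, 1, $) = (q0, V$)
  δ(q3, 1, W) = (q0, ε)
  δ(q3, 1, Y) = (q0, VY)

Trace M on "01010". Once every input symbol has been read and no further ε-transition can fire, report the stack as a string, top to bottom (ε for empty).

W$

(q0, 01010, $)
  read 0, top $: go to q3, push W$ → (q3, 1010, W$)
  read 1, top W: go to q0, push ε → (q0, 010, $)
  read 0, top $: go to q3, push W$ → (q3, 10, W$)
  read 1, top W: go to q0, push ε → (q0, 0, $)
  read 0, top $: go to q3, push W$ → (q3, ε, W$)
All input consumed in state q3 with stack W$.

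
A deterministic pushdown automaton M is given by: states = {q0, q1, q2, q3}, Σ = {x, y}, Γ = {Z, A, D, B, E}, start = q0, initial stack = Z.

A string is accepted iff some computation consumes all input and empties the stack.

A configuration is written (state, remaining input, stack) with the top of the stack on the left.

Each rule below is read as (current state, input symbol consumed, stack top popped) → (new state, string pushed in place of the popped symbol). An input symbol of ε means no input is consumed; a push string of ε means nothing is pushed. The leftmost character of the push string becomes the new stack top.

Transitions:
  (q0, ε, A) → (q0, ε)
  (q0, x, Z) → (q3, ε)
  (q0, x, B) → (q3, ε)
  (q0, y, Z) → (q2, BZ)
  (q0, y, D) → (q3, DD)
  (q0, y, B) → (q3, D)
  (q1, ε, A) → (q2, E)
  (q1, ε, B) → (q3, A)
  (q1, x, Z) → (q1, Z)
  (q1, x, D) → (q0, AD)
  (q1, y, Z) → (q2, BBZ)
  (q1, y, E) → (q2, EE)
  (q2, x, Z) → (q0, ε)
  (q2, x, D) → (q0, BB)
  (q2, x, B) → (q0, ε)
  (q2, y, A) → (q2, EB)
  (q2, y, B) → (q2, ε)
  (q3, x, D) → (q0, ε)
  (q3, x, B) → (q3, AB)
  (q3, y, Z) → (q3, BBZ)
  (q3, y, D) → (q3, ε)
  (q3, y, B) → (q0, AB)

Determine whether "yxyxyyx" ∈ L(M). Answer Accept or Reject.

Accept

(q0, yxyxyyx, Z)
  read y, top Z: go to q2, push BZ → (q2, xyxyyx, BZ)
  read x, top B: go to q0, push ε → (q0, yxyyx, Z)
  read y, top Z: go to q2, push BZ → (q2, xyyx, BZ)
  read x, top B: go to q0, push ε → (q0, yyx, Z)
  read y, top Z: go to q2, push BZ → (q2, yx, BZ)
  read y, top B: go to q2, push ε → (q2, x, Z)
  read x, top Z: go to q0, push ε → (q0, ε, ε)
All input consumed and the stack is empty.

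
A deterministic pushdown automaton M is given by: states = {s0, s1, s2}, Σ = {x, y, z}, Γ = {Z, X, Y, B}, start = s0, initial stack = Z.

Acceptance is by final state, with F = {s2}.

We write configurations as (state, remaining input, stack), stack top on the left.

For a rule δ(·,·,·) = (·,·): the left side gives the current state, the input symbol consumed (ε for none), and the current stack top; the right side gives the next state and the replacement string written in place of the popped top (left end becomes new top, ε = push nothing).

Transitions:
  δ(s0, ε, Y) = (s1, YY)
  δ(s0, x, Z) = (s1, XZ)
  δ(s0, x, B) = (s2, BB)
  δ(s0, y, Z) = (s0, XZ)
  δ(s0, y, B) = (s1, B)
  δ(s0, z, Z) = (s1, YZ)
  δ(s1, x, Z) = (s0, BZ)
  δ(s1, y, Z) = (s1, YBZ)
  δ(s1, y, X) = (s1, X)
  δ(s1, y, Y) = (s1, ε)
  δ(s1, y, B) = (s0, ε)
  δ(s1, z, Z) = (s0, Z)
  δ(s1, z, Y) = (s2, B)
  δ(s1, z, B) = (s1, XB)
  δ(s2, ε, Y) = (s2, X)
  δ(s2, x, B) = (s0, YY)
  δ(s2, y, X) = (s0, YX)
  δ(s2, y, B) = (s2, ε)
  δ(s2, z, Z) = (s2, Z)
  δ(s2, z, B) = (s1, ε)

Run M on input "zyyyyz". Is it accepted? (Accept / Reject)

Reject

(s0, zyyyyz, Z)
  read z, top Z: go to s1, push YZ → (s1, yyyyz, YZ)
  read y, top Y: go to s1, push ε → (s1, yyyz, Z)
  read y, top Z: go to s1, push YBZ → (s1, yyz, YBZ)
  read y, top Y: go to s1, push ε → (s1, yz, BZ)
  read y, top B: go to s0, push ε → (s0, z, Z)
  read z, top Z: go to s1, push YZ → (s1, ε, YZ)
All input consumed; state s1 ∉ F and no further ε-move applies.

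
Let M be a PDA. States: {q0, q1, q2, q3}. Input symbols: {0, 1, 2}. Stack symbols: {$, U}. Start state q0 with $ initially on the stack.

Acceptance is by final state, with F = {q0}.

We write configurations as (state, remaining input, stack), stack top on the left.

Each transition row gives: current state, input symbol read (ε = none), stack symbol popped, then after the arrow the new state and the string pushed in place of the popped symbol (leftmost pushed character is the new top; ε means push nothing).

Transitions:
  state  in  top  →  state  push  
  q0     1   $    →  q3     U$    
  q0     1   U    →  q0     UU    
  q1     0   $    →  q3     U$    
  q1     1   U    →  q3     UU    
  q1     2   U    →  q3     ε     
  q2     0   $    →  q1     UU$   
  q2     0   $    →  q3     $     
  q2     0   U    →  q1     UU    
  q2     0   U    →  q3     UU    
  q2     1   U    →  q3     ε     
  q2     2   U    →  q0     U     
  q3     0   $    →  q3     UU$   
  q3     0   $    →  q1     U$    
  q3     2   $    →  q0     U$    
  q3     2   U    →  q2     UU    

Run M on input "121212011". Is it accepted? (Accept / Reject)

No computation consumes all input and reaches a final state.

Reject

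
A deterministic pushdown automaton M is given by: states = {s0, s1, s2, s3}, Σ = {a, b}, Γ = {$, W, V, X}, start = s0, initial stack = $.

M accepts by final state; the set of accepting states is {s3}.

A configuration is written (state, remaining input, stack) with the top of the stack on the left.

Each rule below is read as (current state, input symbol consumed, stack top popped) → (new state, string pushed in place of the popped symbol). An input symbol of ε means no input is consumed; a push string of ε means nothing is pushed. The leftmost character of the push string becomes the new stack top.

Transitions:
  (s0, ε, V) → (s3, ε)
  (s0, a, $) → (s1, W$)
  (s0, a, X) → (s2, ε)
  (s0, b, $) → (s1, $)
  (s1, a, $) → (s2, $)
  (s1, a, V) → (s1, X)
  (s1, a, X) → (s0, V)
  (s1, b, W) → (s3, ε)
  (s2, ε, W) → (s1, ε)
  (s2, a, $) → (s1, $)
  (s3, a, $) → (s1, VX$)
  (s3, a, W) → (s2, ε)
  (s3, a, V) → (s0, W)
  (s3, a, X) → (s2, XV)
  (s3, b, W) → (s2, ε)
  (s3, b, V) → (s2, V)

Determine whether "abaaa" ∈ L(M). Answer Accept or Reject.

(s0, abaaa, $)
  read a, top $: go to s1, push W$ → (s1, baaa, W$)
  read b, top W: go to s3, push ε → (s3, aaa, $)
  read a, top $: go to s1, push VX$ → (s1, aa, VX$)
  read a, top V: go to s1, push X → (s1, a, XX$)
  read a, top X: go to s0, push V → (s0, ε, VX$)
  ε-move, top V: go to s3, push ε → (s3, ε, X$)
All input consumed; state s3 ∈ F.

Accept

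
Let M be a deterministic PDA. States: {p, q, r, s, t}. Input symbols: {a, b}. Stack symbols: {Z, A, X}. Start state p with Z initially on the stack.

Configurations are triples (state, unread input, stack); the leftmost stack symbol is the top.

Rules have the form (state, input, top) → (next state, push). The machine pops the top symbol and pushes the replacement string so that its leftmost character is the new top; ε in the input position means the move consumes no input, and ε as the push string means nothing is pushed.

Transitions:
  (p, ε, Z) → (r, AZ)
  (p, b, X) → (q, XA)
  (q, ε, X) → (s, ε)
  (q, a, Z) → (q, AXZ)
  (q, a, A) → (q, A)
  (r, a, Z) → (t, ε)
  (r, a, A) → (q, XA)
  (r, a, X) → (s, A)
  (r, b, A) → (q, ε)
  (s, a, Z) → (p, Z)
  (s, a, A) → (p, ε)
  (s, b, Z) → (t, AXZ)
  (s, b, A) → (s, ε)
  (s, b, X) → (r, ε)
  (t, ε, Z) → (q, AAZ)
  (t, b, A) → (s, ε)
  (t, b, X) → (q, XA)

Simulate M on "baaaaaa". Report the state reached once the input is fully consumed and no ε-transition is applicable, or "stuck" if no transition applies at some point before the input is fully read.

q

(p, baaaaaa, Z) ⊢ (r, baaaaaa, AZ) ⊢ (q, aaaaaa, Z) ⊢ (q, aaaaa, AXZ) ⊢ (q, aaaa, AXZ) ⊢ (q, aaa, AXZ) ⊢ (q, aa, AXZ) ⊢ (q, a, AXZ) ⊢ (q, ε, AXZ)
All input consumed; M is in state q.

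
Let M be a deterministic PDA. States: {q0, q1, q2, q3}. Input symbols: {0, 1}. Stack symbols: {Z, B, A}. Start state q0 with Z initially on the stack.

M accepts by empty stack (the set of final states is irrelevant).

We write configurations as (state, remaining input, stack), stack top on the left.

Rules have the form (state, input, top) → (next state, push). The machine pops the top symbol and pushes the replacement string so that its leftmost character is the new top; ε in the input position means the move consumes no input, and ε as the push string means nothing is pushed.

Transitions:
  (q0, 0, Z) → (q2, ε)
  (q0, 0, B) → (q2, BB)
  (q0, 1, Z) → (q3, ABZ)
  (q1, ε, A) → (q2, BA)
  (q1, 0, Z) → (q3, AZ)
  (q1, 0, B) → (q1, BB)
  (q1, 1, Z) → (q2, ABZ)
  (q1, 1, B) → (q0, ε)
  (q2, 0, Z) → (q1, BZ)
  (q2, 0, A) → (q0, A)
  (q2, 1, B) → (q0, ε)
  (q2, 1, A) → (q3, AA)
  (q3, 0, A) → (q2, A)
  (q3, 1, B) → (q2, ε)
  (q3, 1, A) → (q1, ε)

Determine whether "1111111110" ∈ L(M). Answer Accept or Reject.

(q0, 1111111110, Z)
  read 1, top Z: go to q3, push ABZ → (q3, 111111110, ABZ)
  read 1, top A: go to q1, push ε → (q1, 11111110, BZ)
  read 1, top B: go to q0, push ε → (q0, 1111110, Z)
  read 1, top Z: go to q3, push ABZ → (q3, 111110, ABZ)
  read 1, top A: go to q1, push ε → (q1, 11110, BZ)
  read 1, top B: go to q0, push ε → (q0, 1110, Z)
  read 1, top Z: go to q3, push ABZ → (q3, 110, ABZ)
  read 1, top A: go to q1, push ε → (q1, 10, BZ)
  read 1, top B: go to q0, push ε → (q0, 0, Z)
  read 0, top Z: go to q2, push ε → (q2, ε, ε)
All input consumed and the stack is empty.

Accept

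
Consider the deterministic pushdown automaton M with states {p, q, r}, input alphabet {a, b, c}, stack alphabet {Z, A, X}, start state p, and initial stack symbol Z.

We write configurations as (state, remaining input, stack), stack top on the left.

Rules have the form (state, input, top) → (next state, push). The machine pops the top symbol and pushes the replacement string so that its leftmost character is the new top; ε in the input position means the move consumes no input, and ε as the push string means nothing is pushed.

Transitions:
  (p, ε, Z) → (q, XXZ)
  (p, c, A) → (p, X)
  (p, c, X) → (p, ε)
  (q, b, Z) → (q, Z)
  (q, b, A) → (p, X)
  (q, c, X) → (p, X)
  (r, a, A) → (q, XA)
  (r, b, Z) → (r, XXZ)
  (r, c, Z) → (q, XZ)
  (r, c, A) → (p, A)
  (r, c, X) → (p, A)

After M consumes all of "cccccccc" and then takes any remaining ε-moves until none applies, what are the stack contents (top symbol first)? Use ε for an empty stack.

(p, cccccccc, Z)
  ε-move, top Z: go to q, push XXZ → (q, cccccccc, XXZ)
  read c, top X: go to p, push X → (p, ccccccc, XXZ)
  read c, top X: go to p, push ε → (p, cccccc, XZ)
  read c, top X: go to p, push ε → (p, ccccc, Z)
  ε-move, top Z: go to q, push XXZ → (q, ccccc, XXZ)
  read c, top X: go to p, push X → (p, cccc, XXZ)
  read c, top X: go to p, push ε → (p, ccc, XZ)
  read c, top X: go to p, push ε → (p, cc, Z)
  ε-move, top Z: go to q, push XXZ → (q, cc, XXZ)
  read c, top X: go to p, push X → (p, c, XXZ)
  read c, top X: go to p, push ε → (p, ε, XZ)
All input consumed in state p with stack XZ.

XZ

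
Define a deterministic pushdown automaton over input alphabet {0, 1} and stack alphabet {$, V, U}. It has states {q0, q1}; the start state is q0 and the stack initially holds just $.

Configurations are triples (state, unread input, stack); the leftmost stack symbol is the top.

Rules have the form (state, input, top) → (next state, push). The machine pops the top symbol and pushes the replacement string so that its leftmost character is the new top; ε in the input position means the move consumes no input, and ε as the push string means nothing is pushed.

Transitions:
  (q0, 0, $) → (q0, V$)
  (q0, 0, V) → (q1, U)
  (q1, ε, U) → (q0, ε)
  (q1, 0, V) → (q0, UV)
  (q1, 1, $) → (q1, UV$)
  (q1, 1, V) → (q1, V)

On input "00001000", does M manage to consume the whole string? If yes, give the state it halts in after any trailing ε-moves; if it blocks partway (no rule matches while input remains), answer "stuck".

(q0, 00001000, $) ⊢ (q0, 0001000, V$) ⊢ (q1, 001000, U$) ⊢ (q0, 001000, $) ⊢ (q0, 01000, V$) ⊢ (q1, 1000, U$) ⊢ (q0, 1000, $)
No transition for (q0, 1, top $); M blocks with input 1000 remaining.

stuck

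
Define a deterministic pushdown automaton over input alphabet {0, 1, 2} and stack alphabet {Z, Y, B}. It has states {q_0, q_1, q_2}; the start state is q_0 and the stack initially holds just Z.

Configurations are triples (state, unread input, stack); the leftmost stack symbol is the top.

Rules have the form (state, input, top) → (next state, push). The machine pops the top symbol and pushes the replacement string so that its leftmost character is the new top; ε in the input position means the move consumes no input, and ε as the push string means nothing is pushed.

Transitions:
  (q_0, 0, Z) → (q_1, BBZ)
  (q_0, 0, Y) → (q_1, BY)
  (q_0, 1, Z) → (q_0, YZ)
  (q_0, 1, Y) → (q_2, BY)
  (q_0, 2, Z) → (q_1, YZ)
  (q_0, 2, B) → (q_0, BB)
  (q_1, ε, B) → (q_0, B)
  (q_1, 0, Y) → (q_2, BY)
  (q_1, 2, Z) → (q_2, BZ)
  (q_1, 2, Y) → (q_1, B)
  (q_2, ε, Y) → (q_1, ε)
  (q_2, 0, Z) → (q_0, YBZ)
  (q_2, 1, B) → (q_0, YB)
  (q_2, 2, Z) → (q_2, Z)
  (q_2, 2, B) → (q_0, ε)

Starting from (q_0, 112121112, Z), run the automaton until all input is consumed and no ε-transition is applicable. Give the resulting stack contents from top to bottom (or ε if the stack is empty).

YBYZ

(q_0, 112121112, Z)
  read 1, top Z: go to q_0, push YZ → (q_0, 12121112, YZ)
  read 1, top Y: go to q_2, push BY → (q_2, 2121112, BYZ)
  read 2, top B: go to q_0, push ε → (q_0, 121112, YZ)
  read 1, top Y: go to q_2, push BY → (q_2, 21112, BYZ)
  read 2, top B: go to q_0, push ε → (q_0, 1112, YZ)
  read 1, top Y: go to q_2, push BY → (q_2, 112, BYZ)
  read 1, top B: go to q_0, push YB → (q_0, 12, YBYZ)
  read 1, top Y: go to q_2, push BY → (q_2, 2, BYBYZ)
  read 2, top B: go to q_0, push ε → (q_0, ε, YBYZ)
All input consumed in state q_0 with stack YBYZ.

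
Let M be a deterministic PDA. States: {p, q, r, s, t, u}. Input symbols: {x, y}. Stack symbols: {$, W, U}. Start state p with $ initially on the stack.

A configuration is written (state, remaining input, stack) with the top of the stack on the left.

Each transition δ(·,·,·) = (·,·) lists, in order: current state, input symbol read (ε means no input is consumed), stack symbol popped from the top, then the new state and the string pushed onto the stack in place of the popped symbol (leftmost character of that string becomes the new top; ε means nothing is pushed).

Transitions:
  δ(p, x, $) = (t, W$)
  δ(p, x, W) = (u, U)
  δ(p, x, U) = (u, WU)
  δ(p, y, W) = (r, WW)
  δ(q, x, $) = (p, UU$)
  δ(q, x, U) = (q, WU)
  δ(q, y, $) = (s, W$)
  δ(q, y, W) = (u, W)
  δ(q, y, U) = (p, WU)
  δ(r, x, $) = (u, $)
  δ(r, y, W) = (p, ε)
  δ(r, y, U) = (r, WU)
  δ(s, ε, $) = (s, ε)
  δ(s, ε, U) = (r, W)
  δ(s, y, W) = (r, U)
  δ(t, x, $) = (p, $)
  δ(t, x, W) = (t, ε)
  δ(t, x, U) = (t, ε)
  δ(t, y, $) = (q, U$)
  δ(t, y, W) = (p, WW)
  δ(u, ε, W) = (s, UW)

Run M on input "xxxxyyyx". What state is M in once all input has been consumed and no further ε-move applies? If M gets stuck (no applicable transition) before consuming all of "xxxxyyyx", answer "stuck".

u

(p, xxxxyyyx, $)
  read x, top $: go to t, push W$ → (t, xxxyyyx, W$)
  read x, top W: go to t, push ε → (t, xxyyyx, $)
  read x, top $: go to p, push $ → (p, xyyyx, $)
  read x, top $: go to t, push W$ → (t, yyyx, W$)
  read y, top W: go to p, push WW → (p, yyx, WW$)
  read y, top W: go to r, push WW → (r, yx, WWW$)
  read y, top W: go to p, push ε → (p, x, WW$)
  read x, top W: go to u, push U → (u, ε, UW$)
All input consumed; M is in state u.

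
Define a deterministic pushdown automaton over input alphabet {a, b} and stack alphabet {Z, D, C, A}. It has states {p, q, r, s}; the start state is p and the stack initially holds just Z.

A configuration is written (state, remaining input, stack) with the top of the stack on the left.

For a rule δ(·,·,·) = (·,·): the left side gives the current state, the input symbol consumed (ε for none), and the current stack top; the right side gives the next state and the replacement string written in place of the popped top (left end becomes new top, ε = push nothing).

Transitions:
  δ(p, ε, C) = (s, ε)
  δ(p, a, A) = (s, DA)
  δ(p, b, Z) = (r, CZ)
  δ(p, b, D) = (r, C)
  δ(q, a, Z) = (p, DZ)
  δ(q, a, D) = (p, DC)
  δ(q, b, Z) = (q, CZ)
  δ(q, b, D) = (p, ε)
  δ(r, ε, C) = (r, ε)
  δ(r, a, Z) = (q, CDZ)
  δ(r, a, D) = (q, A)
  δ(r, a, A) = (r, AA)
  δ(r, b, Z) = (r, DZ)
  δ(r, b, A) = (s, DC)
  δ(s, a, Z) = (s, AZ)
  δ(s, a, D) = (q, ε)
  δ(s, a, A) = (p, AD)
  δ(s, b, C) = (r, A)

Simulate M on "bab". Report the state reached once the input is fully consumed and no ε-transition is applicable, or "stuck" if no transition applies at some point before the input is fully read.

stuck

(p, bab, Z)
  read b, top Z: go to r, push CZ → (r, ab, CZ)
  ε-move, top C: go to r, push ε → (r, ab, Z)
  read a, top Z: go to q, push CDZ → (q, b, CDZ)
No transition for (q, b, top C); M blocks with input b remaining.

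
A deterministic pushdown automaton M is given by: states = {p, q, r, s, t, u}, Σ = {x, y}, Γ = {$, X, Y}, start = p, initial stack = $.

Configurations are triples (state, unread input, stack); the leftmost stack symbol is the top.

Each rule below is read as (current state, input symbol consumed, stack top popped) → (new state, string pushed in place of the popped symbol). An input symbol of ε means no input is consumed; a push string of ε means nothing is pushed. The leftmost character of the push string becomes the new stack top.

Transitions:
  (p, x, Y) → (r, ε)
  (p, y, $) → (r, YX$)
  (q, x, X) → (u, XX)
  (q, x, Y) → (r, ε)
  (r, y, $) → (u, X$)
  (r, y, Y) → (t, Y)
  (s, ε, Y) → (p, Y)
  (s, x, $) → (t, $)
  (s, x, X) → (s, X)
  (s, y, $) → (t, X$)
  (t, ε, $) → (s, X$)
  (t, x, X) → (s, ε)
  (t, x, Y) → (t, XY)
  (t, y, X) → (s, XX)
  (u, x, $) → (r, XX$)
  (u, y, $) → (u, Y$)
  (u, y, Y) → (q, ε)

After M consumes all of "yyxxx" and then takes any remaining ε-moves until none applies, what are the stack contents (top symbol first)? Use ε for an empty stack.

(p, yyxxx, $) ⊢ (r, yxxx, YX$) ⊢ (t, xxx, YX$) ⊢ (t, xx, XYX$) ⊢ (s, x, YX$) ⊢ (p, x, YX$) ⊢ (r, ε, X$)
All input consumed in state r with stack X$.

X$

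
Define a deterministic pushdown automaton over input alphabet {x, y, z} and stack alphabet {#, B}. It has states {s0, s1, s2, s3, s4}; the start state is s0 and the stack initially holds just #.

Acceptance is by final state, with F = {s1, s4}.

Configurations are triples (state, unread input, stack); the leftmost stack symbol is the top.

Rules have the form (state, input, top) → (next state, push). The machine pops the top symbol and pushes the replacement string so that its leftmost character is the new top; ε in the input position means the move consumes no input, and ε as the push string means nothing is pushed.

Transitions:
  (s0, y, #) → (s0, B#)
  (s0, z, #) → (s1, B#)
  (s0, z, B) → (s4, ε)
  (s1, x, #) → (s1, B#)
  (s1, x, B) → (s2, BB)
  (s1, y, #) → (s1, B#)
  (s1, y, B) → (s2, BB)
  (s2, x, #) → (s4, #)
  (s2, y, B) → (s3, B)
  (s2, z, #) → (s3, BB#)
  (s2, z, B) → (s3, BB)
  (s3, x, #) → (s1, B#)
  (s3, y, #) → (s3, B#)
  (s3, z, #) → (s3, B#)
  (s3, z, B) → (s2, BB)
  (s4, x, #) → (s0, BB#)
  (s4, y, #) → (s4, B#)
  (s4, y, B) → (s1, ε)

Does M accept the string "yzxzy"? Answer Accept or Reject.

(s0, yzxzy, #)
  read y, top #: go to s0, push B# → (s0, zxzy, B#)
  read z, top B: go to s4, push ε → (s4, xzy, #)
  read x, top #: go to s0, push BB# → (s0, zy, BB#)
  read z, top B: go to s4, push ε → (s4, y, B#)
  read y, top B: go to s1, push ε → (s1, ε, #)
All input consumed; state s1 ∈ F.

Accept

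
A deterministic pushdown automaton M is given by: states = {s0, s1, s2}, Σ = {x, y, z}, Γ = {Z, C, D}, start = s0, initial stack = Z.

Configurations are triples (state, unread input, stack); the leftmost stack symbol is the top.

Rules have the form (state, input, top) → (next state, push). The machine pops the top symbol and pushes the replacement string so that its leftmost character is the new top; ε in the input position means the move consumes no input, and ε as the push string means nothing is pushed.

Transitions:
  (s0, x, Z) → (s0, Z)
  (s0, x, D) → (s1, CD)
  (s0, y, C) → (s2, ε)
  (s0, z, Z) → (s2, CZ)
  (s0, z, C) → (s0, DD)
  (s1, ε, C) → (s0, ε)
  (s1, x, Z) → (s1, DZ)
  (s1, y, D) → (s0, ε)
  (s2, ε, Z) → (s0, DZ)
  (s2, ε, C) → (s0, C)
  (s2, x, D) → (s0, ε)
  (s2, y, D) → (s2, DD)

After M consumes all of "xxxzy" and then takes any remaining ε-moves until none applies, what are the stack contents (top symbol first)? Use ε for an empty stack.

(s0, xxxzy, Z) ⊢ (s0, xxzy, Z) ⊢ (s0, xzy, Z) ⊢ (s0, zy, Z) ⊢ (s2, y, CZ) ⊢ (s0, y, CZ) ⊢ (s2, ε, Z) ⊢ (s0, ε, DZ)
All input consumed in state s0 with stack DZ.

DZ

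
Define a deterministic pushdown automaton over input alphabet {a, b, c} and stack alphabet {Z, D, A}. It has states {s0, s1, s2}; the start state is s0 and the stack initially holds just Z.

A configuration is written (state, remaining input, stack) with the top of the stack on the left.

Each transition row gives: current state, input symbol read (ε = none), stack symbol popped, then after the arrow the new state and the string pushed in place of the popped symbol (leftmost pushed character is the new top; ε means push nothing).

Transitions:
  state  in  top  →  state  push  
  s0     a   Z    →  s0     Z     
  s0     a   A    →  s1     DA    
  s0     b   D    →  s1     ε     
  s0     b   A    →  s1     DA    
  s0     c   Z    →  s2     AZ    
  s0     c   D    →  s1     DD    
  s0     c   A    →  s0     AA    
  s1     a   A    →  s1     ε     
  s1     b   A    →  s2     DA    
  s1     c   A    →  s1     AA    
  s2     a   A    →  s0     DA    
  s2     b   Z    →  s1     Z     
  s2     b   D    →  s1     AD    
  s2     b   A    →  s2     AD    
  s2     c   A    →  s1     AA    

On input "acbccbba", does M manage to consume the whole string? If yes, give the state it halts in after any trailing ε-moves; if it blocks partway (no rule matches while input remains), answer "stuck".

s1

(s0, acbccbba, Z)
  read a, top Z: go to s0, push Z → (s0, cbccbba, Z)
  read c, top Z: go to s2, push AZ → (s2, bccbba, AZ)
  read b, top A: go to s2, push AD → (s2, ccbba, ADZ)
  read c, top A: go to s1, push AA → (s1, cbba, AADZ)
  read c, top A: go to s1, push AA → (s1, bba, AAADZ)
  read b, top A: go to s2, push DA → (s2, ba, DAAADZ)
  read b, top D: go to s1, push AD → (s1, a, ADAAADZ)
  read a, top A: go to s1, push ε → (s1, ε, DAAADZ)
All input consumed; M is in state s1.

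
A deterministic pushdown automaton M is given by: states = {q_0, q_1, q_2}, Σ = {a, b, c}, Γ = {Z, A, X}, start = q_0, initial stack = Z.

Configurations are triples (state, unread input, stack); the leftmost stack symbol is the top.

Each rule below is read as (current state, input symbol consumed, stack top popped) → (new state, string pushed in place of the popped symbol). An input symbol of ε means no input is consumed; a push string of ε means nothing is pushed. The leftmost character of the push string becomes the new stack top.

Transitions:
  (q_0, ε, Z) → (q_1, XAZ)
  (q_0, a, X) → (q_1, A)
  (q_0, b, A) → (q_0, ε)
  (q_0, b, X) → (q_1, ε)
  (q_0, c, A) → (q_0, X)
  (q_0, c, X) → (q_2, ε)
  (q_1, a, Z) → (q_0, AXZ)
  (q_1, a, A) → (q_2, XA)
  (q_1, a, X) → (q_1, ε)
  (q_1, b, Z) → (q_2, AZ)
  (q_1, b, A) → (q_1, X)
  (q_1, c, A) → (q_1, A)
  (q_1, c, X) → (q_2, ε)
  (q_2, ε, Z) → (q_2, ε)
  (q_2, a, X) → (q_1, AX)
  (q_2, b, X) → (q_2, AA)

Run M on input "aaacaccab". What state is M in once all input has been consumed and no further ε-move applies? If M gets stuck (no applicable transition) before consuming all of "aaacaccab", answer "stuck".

stuck

(q_0, aaacaccab, Z) ⊢ (q_1, aaacaccab, XAZ) ⊢ (q_1, aacaccab, AZ) ⊢ (q_2, acaccab, XAZ) ⊢ (q_1, caccab, AXAZ) ⊢ (q_1, accab, AXAZ) ⊢ (q_2, ccab, XAXAZ)
No transition for (q_2, c, top X); M blocks with input ccab remaining.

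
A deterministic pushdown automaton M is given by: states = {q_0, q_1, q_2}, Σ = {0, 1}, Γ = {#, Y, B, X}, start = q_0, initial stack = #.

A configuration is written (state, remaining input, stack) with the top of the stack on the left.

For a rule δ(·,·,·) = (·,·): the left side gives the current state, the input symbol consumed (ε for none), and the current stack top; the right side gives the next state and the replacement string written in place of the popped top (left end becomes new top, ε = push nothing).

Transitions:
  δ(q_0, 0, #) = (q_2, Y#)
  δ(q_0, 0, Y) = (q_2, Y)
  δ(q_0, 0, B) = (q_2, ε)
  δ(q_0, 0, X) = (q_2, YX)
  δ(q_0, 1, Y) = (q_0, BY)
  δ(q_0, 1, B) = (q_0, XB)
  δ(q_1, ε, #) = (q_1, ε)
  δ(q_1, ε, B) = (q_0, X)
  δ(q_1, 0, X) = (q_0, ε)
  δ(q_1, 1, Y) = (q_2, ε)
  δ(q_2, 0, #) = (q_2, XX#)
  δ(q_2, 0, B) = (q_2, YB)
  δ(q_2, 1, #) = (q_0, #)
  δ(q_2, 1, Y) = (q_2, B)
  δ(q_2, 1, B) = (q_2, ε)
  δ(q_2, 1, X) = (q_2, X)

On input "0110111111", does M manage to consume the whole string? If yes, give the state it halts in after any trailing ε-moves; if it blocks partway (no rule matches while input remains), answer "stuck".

q_2

(q_0, 0110111111, #)
  read 0, top #: go to q_2, push Y# → (q_2, 110111111, Y#)
  read 1, top Y: go to q_2, push B → (q_2, 10111111, B#)
  read 1, top B: go to q_2, push ε → (q_2, 0111111, #)
  read 0, top #: go to q_2, push XX# → (q_2, 111111, XX#)
  read 1, top X: go to q_2, push X → (q_2, 11111, XX#)
  read 1, top X: go to q_2, push X → (q_2, 1111, XX#)
  read 1, top X: go to q_2, push X → (q_2, 111, XX#)
  read 1, top X: go to q_2, push X → (q_2, 11, XX#)
  read 1, top X: go to q_2, push X → (q_2, 1, XX#)
  read 1, top X: go to q_2, push X → (q_2, ε, XX#)
All input consumed; M is in state q_2.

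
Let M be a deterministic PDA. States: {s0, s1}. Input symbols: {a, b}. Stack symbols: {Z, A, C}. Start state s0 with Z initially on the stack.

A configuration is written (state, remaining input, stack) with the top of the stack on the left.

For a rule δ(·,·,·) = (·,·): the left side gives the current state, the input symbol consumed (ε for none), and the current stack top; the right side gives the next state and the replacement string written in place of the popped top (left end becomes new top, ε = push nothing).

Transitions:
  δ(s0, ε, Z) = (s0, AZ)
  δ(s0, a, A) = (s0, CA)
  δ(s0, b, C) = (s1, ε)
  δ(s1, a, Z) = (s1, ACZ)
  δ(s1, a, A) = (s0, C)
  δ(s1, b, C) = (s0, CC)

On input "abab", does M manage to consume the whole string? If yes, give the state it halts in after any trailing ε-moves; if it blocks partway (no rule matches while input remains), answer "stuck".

(s0, abab, Z)
  ε-move, top Z: go to s0, push AZ → (s0, abab, AZ)
  read a, top A: go to s0, push CA → (s0, bab, CAZ)
  read b, top C: go to s1, push ε → (s1, ab, AZ)
  read a, top A: go to s0, push C → (s0, b, CZ)
  read b, top C: go to s1, push ε → (s1, ε, Z)
All input consumed; M is in state s1.

s1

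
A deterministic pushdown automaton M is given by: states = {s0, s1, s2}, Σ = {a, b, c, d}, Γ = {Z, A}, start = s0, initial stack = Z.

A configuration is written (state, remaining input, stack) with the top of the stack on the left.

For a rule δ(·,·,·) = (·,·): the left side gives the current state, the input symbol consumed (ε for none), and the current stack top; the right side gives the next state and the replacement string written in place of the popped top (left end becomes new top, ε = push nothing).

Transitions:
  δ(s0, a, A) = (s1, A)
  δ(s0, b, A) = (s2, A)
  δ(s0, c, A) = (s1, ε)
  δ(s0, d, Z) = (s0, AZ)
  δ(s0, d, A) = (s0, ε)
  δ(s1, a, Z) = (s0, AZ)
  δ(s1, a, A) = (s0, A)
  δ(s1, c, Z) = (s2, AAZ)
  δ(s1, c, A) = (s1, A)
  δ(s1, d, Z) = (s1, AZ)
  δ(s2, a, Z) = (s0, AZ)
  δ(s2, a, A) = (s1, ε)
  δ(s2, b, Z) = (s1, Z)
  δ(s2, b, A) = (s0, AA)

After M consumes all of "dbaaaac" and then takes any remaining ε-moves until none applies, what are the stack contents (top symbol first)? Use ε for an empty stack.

(s0, dbaaaac, Z)
  read d, top Z: go to s0, push AZ → (s0, baaaac, AZ)
  read b, top A: go to s2, push A → (s2, aaaac, AZ)
  read a, top A: go to s1, push ε → (s1, aaac, Z)
  read a, top Z: go to s0, push AZ → (s0, aac, AZ)
  read a, top A: go to s1, push A → (s1, ac, AZ)
  read a, top A: go to s0, push A → (s0, c, AZ)
  read c, top A: go to s1, push ε → (s1, ε, Z)
All input consumed in state s1 with stack Z.

Z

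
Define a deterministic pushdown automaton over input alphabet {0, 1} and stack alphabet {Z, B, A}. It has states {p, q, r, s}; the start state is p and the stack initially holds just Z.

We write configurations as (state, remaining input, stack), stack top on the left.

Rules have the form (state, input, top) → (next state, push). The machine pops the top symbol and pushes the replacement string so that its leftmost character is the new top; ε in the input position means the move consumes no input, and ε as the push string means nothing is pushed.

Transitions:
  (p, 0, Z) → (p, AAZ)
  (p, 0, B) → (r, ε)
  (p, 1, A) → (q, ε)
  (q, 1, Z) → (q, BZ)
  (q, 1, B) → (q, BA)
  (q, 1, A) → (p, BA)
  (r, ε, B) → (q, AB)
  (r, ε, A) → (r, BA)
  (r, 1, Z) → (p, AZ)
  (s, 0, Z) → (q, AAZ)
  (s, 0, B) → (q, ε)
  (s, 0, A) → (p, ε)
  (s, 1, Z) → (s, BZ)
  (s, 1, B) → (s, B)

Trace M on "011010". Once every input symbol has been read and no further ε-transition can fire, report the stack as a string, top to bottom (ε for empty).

ABABAZ

(p, 011010, Z) ⊢ (p, 11010, AAZ) ⊢ (q, 1010, AZ) ⊢ (p, 010, BAZ) ⊢ (r, 10, AZ) ⊢ (r, 10, BAZ) ⊢ (q, 10, ABAZ) ⊢ (p, 0, BABAZ) ⊢ (r, ε, ABAZ) ⊢ (r, ε, BABAZ) ⊢ (q, ε, ABABAZ)
All input consumed in state q with stack ABABAZ.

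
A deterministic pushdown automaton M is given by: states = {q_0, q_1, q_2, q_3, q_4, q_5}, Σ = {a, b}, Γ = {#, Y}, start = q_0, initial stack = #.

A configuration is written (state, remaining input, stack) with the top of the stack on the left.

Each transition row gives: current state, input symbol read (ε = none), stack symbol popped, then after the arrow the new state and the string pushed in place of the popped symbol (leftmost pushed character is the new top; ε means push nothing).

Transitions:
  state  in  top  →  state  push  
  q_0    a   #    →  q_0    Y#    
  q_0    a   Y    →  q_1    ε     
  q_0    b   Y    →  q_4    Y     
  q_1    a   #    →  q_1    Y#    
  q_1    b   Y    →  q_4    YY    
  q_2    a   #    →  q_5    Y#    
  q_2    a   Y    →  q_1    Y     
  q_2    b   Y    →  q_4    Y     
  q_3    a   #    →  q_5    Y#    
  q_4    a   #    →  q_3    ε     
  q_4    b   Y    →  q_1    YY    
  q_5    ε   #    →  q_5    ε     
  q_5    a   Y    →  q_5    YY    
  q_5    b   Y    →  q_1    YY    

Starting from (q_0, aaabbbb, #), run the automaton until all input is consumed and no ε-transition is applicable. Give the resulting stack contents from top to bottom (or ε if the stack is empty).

(q_0, aaabbbb, #) ⊢ (q_0, aabbbb, Y#) ⊢ (q_1, abbbb, #) ⊢ (q_1, bbbb, Y#) ⊢ (q_4, bbb, YY#) ⊢ (q_1, bb, YYY#) ⊢ (q_4, b, YYYY#) ⊢ (q_1, ε, YYYYY#)
All input consumed in state q_1 with stack YYYYY#.

YYYYY#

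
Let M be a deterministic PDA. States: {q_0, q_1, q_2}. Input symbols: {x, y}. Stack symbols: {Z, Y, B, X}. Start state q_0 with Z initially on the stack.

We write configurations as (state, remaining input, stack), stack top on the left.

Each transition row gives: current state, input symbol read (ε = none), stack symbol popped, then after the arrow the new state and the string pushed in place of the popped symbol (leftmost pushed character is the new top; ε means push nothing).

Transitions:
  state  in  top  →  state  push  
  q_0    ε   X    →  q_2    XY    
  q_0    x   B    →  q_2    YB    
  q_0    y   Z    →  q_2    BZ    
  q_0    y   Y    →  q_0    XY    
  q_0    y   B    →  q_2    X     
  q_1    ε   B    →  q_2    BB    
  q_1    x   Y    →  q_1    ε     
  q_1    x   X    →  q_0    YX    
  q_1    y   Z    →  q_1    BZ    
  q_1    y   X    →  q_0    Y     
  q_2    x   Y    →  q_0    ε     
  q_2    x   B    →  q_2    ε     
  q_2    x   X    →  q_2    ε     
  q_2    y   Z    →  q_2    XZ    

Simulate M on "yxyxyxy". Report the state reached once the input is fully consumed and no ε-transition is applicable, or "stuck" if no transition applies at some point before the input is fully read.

q_2

(q_0, yxyxyxy, Z)
  read y, top Z: go to q_2, push BZ → (q_2, xyxyxy, BZ)
  read x, top B: go to q_2, push ε → (q_2, yxyxy, Z)
  read y, top Z: go to q_2, push XZ → (q_2, xyxy, XZ)
  read x, top X: go to q_2, push ε → (q_2, yxy, Z)
  read y, top Z: go to q_2, push XZ → (q_2, xy, XZ)
  read x, top X: go to q_2, push ε → (q_2, y, Z)
  read y, top Z: go to q_2, push XZ → (q_2, ε, XZ)
All input consumed; M is in state q_2.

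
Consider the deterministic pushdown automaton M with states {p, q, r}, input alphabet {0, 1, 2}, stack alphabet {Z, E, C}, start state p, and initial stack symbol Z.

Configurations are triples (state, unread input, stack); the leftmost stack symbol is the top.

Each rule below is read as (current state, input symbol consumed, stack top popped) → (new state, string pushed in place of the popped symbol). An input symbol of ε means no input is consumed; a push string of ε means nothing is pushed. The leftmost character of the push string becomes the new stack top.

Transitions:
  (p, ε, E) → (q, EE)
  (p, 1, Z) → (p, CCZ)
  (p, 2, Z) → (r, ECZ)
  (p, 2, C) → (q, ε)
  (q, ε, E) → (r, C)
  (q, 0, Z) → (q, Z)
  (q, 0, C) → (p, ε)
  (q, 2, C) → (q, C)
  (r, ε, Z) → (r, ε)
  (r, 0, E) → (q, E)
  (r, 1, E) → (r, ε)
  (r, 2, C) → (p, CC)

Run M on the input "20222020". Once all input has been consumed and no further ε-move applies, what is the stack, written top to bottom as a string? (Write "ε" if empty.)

Z

(p, 20222020, Z)
  read 2, top Z: go to r, push ECZ → (r, 0222020, ECZ)
  read 0, top E: go to q, push E → (q, 222020, ECZ)
  ε-move, top E: go to r, push C → (r, 222020, CCZ)
  read 2, top C: go to p, push CC → (p, 22020, CCCZ)
  read 2, top C: go to q, push ε → (q, 2020, CCZ)
  read 2, top C: go to q, push C → (q, 020, CCZ)
  read 0, top C: go to p, push ε → (p, 20, CZ)
  read 2, top C: go to q, push ε → (q, 0, Z)
  read 0, top Z: go to q, push Z → (q, ε, Z)
All input consumed in state q with stack Z.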